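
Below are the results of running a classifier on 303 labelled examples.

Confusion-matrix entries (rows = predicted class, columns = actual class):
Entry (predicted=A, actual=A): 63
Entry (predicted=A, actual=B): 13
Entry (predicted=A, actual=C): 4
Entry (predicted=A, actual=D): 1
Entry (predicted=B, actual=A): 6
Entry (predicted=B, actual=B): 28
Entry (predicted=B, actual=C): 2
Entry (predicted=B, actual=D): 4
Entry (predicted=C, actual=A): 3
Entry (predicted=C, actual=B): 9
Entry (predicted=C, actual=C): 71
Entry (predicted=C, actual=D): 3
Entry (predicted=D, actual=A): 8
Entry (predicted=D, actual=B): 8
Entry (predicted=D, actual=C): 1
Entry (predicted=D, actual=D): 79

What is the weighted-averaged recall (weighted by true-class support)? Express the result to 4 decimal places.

Per-class recall (TP/(TP+FN)):
  A: TP=63, FN=6+3+8=17 → 63/80 = 0.78750
  B: TP=28, FN=13+9+8=30 → 28/58 = 0.48276
  C: TP=71, FN=4+2+1=7 → 71/78 = 0.91026
  D: TP=79, FN=1+4+3=8 → 79/87 = 0.90805
Weighted-recall = Σ (supportᵢ/N)·recallᵢ with N=303: (80/303)·0.78750 + (58/303)·0.48276 + (78/303)·0.91026 + (87/303)·0.90805 = 0.7954

0.7954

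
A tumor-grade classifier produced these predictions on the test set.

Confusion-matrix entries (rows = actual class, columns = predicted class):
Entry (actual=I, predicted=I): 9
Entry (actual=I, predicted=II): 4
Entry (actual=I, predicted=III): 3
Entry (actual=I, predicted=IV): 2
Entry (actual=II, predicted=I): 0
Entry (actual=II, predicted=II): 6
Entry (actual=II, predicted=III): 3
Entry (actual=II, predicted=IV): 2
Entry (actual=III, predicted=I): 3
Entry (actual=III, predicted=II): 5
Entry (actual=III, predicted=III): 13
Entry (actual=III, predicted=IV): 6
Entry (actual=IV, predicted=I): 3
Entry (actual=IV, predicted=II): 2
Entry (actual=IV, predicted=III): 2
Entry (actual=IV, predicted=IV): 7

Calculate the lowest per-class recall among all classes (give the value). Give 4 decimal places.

0.4815

Per-class recall (TP/(TP+FN)):
  I: TP=9, FN=4+3+2=9 → 9/18 = 0.50000
  II: TP=6, FN=0+3+2=5 → 6/11 = 0.54545
  III: TP=13, FN=3+5+6=14 → 13/27 = 0.48148
  IV: TP=7, FN=3+2+2=7 → 7/14 = 0.50000
Lowest is class 'III' with recall = 0.4815.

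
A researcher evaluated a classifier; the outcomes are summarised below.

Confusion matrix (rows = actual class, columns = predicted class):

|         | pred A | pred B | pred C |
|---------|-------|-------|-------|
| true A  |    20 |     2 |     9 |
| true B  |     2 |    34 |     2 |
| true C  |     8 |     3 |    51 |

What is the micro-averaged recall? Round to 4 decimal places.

Micro-averaging pools counts across classes: ΣTP=105, ΣFP=26, ΣFN=26.
Micro-recall = TP/(TP+FN) on pooled counts = 0.8015 (equals overall accuracy in single-label multiclass).

0.8015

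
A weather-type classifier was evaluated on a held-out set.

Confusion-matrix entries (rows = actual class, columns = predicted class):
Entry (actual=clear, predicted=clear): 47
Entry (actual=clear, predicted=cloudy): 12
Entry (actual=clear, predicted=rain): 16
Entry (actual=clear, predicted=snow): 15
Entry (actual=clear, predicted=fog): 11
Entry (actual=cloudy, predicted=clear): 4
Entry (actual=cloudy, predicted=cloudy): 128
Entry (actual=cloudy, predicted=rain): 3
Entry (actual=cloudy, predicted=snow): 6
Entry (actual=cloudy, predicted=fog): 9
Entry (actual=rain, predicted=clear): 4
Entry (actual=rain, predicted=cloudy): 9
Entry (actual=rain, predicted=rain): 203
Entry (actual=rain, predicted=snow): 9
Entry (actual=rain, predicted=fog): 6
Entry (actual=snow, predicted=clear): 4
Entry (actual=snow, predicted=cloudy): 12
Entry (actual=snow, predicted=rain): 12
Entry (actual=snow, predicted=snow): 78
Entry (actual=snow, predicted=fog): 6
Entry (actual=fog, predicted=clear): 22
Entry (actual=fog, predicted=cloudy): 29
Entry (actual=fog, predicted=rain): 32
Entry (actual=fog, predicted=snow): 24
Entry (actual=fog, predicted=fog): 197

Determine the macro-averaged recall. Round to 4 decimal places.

0.7084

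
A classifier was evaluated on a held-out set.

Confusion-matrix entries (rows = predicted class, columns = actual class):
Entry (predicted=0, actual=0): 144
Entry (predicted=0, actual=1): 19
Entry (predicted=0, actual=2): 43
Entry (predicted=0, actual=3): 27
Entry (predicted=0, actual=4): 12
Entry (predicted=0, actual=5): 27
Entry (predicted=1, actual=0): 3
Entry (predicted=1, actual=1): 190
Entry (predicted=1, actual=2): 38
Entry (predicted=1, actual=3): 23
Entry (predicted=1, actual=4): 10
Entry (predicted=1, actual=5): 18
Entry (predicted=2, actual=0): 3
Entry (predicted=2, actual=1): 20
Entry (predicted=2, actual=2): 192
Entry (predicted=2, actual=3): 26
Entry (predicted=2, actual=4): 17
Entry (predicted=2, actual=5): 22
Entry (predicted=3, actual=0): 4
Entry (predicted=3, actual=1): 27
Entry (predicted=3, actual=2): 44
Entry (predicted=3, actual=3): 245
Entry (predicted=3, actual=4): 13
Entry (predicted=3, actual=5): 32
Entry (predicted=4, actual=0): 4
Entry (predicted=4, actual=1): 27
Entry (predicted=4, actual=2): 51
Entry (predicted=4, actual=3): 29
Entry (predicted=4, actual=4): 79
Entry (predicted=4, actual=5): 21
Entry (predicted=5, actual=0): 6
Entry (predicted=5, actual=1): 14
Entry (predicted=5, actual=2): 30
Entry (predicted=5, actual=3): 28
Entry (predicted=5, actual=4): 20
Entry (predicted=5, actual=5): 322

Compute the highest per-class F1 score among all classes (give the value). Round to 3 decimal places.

Per-class F1 score (2·TP/(2·TP+FP+FN)):
  0: TP=144, FP=19+43+27+12+27=128, FN=3+3+4+4+6=20 → 288/436 = 0.6606
  1: TP=190, FP=3+38+23+10+18=92, FN=19+20+27+27+14=107 → 380/579 = 0.6563
  2: TP=192, FP=3+20+26+17+22=88, FN=43+38+44+51+30=206 → 384/678 = 0.5664
  3: TP=245, FP=4+27+44+13+32=120, FN=27+23+26+29+28=133 → 490/743 = 0.6595
  4: TP=79, FP=4+27+51+29+21=132, FN=12+10+17+13+20=72 → 158/362 = 0.4365
  5: TP=322, FP=6+14+30+28+20=98, FN=27+18+22+32+21=120 → 644/862 = 0.7471
Highest is class '5' with F1 score = 0.747.

0.747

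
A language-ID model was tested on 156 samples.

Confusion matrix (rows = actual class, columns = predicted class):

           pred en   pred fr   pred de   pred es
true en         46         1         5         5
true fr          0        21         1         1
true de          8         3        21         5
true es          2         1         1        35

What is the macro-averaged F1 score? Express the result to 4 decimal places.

0.7852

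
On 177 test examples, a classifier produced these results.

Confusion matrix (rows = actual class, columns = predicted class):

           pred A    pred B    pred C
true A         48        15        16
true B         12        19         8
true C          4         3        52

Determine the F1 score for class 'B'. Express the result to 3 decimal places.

0.500

Take TP from the diagonal, FP from the rest of the 'B' prediction marginal, FN from the rest of the 'B' actual marginal.
F1 score = 2·TP/(2·TP+FP+FN).
B: TP=19, FP=15+3=18, FN=12+8=20 → 38/76 = 0.5000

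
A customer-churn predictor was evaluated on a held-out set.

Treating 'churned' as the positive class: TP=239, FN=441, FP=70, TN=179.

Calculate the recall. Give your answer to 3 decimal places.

Recall = TP/(TP+FN) = 239/(239+441) = 239/680 = 0.351

0.351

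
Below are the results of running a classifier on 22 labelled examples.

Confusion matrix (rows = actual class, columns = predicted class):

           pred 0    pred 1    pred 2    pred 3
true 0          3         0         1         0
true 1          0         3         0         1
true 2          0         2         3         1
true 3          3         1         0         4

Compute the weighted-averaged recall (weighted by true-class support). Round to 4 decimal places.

Per-class recall (TP/(TP+FN)):
  0: TP=3, FN=0+1+0=1 → 3/4 = 0.75000
  1: TP=3, FN=0+0+1=1 → 3/4 = 0.75000
  2: TP=3, FN=0+2+1=3 → 3/6 = 0.50000
  3: TP=4, FN=3+1+0=4 → 4/8 = 0.50000
Weighted-recall = Σ (supportᵢ/N)·recallᵢ with N=22: (4/22)·0.75000 + (4/22)·0.75000 + (6/22)·0.50000 + (8/22)·0.50000 = 0.5909

0.5909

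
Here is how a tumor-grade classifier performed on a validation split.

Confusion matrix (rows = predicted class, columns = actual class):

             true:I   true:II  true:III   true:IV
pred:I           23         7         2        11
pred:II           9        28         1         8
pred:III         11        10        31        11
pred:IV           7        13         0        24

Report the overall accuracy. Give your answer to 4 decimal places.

0.5408

Accuracy = trace / total = (23+28+31+24=106) / 196 = 106/196 = 0.5408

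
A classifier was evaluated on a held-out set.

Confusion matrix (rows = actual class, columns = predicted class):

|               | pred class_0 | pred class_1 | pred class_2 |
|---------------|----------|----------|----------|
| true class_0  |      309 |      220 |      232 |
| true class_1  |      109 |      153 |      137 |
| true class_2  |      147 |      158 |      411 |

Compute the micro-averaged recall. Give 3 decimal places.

0.465

Micro-averaging pools counts across classes: ΣTP=873, ΣFP=1003, ΣFN=1003.
Micro-recall = TP/(TP+FN) on pooled counts = 0.465 (equals overall accuracy in single-label multiclass).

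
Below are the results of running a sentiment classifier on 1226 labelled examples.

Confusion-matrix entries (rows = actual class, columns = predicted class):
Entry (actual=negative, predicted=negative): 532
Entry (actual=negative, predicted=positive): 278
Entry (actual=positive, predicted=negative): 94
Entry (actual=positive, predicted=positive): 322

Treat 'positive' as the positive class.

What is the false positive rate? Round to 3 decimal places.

FPR = FP/(FP+TN) = 278/(278+532) = 0.343

0.343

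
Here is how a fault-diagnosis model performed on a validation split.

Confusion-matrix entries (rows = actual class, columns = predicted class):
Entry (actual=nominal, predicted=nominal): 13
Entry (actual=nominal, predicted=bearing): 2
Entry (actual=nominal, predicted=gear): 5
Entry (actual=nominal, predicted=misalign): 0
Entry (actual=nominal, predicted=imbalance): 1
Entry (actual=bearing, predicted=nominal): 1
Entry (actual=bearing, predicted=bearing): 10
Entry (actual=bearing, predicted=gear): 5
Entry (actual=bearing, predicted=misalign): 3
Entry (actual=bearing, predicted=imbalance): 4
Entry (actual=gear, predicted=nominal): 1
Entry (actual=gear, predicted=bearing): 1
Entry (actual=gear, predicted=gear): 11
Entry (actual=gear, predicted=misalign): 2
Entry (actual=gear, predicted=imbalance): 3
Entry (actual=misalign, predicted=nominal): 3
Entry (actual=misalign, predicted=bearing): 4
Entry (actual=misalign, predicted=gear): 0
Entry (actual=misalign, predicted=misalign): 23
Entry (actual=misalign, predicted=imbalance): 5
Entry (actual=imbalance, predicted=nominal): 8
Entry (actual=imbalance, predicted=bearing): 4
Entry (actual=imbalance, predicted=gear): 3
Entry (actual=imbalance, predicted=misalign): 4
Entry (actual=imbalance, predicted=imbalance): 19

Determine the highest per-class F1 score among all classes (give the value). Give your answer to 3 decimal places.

Per-class F1 score (2·TP/(2·TP+FP+FN)):
  nominal: TP=13, FP=1+1+3+8=13, FN=2+5+0+1=8 → 26/47 = 0.5532
  bearing: TP=10, FP=2+1+4+4=11, FN=1+5+3+4=13 → 20/44 = 0.4545
  gear: TP=11, FP=5+5+0+3=13, FN=1+1+2+3=7 → 22/42 = 0.5238
  misalign: TP=23, FP=0+3+2+4=9, FN=3+4+0+5=12 → 46/67 = 0.6866
  imbalance: TP=19, FP=1+4+3+5=13, FN=8+4+3+4=19 → 38/70 = 0.5429
Highest is class 'misalign' with F1 score = 0.687.

0.687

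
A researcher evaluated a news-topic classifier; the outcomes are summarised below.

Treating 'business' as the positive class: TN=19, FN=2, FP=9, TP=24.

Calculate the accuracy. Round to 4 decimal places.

0.7963

Accuracy = (TP+TN)/N = (24+19)/54 = 0.7963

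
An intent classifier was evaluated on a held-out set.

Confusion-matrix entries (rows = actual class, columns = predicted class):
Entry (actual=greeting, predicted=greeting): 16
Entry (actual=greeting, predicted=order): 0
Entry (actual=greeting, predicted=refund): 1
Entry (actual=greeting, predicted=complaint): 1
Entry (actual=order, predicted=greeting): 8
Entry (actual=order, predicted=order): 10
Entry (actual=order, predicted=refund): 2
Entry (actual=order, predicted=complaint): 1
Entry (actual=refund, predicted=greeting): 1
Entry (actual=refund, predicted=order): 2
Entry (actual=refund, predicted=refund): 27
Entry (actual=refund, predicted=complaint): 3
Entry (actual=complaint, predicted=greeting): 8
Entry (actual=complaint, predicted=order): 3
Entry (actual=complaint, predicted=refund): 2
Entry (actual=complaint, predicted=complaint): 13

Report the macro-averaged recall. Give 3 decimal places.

Per-class recall (TP/(TP+FN)):
  greeting: TP=16, FN=0+1+1=2 → 16/18 = 0.8889
  order: TP=10, FN=8+2+1=11 → 10/21 = 0.4762
  refund: TP=27, FN=1+2+3=6 → 27/33 = 0.8182
  complaint: TP=13, FN=8+3+2=13 → 13/26 = 0.5000
Macro-recall = mean = (0.8889 + 0.4762 + 0.8182 + 0.5000) / 4 = 0.671

0.671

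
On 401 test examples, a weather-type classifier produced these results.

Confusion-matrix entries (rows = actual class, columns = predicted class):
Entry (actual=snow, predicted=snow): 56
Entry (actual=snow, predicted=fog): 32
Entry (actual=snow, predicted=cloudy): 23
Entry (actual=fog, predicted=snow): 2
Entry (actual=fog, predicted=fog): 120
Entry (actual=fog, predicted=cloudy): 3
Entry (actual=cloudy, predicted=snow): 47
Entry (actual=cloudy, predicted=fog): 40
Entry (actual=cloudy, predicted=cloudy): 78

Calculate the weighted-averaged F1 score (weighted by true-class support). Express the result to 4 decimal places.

0.6182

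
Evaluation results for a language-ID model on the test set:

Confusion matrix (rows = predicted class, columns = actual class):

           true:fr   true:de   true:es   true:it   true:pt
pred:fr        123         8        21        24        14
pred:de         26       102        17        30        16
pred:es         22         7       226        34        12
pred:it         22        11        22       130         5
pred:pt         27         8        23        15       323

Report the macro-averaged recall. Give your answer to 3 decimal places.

0.694

Per-class recall (TP/(TP+FN)):
  fr: TP=123, FN=26+22+22+27=97 → 123/220 = 0.5591
  de: TP=102, FN=8+7+11+8=34 → 102/136 = 0.7500
  es: TP=226, FN=21+17+22+23=83 → 226/309 = 0.7314
  it: TP=130, FN=24+30+34+15=103 → 130/233 = 0.5579
  pt: TP=323, FN=14+16+12+5=47 → 323/370 = 0.8730
Macro-recall = mean = (0.5591 + 0.7500 + 0.7314 + 0.5579 + 0.8730) / 5 = 0.694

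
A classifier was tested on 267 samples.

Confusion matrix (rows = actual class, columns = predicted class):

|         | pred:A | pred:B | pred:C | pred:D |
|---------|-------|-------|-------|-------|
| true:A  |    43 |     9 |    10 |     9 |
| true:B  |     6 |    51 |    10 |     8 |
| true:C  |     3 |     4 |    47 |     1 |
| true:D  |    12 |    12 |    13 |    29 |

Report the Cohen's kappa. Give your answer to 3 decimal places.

Observed agreement pₒ = trace/N = 170/267 = 0.6367
Expected agreement pₑ = Σ (rowᵢ·colᵢ)/N² = (71·64 + 75·76 + 55·80 + 66·47)/267² = 0.2489
κ = (pₒ − pₑ)/(1 − pₑ) = (0.6367 − 0.2489)/(1 − 0.2489) = 0.516

0.516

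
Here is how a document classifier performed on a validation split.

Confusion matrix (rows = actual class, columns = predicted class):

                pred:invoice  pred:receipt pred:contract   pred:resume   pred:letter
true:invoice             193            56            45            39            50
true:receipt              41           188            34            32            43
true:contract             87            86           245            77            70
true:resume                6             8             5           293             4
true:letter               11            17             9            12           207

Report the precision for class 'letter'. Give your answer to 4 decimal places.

One-vs-rest for 'letter': TP = diagonal; FP = other classes predicted 'letter'; FN = 'letter' predicted as other.
precision = TP/(TP+FP).
letter: TP=207, FP=50+43+70+4=167 → 207/374 = 0.55348

0.5535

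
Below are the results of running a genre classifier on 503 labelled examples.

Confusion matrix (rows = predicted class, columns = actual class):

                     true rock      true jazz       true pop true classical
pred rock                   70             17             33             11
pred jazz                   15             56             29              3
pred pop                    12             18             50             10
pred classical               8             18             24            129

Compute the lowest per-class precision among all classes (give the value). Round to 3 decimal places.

0.534

Per-class precision (TP/(TP+FP)):
  rock: TP=70, FP=17+33+11=61 → 70/131 = 0.5344
  jazz: TP=56, FP=15+29+3=47 → 56/103 = 0.5437
  pop: TP=50, FP=12+18+10=40 → 50/90 = 0.5556
  classical: TP=129, FP=8+18+24=50 → 129/179 = 0.7207
Lowest is class 'rock' with precision = 0.534.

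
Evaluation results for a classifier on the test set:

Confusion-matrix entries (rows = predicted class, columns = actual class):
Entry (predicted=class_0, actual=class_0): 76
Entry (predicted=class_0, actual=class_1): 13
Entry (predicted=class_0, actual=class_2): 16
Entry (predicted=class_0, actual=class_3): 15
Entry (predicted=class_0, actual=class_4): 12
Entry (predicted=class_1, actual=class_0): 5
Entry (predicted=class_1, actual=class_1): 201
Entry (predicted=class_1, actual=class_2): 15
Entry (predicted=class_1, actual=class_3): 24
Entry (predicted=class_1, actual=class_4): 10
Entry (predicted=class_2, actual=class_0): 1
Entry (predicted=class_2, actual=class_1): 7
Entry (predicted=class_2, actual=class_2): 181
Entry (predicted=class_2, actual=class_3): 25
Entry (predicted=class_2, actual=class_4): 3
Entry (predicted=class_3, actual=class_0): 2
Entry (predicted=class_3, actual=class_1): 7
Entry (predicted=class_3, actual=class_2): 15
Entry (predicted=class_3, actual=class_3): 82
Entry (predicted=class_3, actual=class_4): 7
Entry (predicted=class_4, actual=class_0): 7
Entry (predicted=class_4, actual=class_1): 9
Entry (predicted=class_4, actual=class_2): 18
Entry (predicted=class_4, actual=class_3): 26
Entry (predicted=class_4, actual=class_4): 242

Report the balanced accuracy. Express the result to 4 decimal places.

0.7564

Balanced accuracy = mean of per-class recall.
  class_0: recall = 76/91 = 0.83516
  class_1: recall = 201/237 = 0.84810
  class_2: recall = 181/245 = 0.73878
  class_3: recall = 82/172 = 0.47674
  class_4: recall = 242/274 = 0.88321
Mean = (0.83516 + 0.84810 + 0.73878 + 0.47674 + 0.88321) / 5 = 0.7564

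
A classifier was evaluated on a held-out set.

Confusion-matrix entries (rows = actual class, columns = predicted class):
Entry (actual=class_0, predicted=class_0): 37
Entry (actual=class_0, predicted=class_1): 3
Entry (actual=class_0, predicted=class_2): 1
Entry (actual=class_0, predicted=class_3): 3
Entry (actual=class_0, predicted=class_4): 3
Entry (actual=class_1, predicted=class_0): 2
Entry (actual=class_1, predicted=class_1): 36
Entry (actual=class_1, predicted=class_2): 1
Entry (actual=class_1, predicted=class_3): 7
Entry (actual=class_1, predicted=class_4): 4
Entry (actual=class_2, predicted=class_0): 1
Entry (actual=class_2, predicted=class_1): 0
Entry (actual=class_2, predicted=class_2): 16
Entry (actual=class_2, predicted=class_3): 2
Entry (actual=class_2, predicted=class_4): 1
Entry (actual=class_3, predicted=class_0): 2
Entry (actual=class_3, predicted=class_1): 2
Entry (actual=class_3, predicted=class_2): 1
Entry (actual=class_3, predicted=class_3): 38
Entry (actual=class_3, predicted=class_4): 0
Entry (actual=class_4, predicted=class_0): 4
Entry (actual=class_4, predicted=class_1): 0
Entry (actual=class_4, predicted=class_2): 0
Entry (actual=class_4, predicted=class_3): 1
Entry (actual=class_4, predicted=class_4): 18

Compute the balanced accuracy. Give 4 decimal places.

Balanced accuracy = mean of per-class recall.
  class_0: recall = 37/47 = 0.78723
  class_1: recall = 36/50 = 0.72000
  class_2: recall = 16/20 = 0.80000
  class_3: recall = 38/43 = 0.88372
  class_4: recall = 18/23 = 0.78261
Mean = (0.78723 + 0.72000 + 0.80000 + 0.88372 + 0.78261) / 5 = 0.7947

0.7947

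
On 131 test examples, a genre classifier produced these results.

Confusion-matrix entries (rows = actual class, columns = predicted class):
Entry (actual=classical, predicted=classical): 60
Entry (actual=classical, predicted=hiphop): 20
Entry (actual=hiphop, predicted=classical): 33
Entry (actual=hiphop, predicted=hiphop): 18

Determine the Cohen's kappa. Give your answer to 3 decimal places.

0.108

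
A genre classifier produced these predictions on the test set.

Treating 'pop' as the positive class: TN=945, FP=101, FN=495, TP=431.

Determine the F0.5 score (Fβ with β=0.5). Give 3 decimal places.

Fβ = (1+β²)·TP / ((1+β²)·TP + β²·FN + FP), with β²=1/4
= 1.25·431 / (1.25·431 + 0.25·495 + 101) = 0.706

0.706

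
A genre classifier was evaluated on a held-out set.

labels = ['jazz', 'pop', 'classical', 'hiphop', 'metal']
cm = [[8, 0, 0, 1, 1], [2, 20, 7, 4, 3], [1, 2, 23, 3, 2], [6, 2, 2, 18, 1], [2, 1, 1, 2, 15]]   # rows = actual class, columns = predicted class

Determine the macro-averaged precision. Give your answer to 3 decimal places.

0.649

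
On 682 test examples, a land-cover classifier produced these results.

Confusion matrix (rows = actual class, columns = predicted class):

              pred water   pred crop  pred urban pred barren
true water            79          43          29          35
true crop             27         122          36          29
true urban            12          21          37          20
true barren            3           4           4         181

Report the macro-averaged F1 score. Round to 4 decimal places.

0.5721

Per-class F1 score (2·TP/(2·TP+FP+FN)):
  water: TP=79, FP=27+12+3=42, FN=43+29+35=107 → 158/307 = 0.51466
  crop: TP=122, FP=43+21+4=68, FN=27+36+29=92 → 244/404 = 0.60396
  urban: TP=37, FP=29+36+4=69, FN=12+21+20=53 → 74/196 = 0.37755
  barren: TP=181, FP=35+29+20=84, FN=3+4+4=11 → 362/457 = 0.79212
Macro-F1 score = mean = (0.51466 + 0.60396 + 0.37755 + 0.79212) / 4 = 0.5721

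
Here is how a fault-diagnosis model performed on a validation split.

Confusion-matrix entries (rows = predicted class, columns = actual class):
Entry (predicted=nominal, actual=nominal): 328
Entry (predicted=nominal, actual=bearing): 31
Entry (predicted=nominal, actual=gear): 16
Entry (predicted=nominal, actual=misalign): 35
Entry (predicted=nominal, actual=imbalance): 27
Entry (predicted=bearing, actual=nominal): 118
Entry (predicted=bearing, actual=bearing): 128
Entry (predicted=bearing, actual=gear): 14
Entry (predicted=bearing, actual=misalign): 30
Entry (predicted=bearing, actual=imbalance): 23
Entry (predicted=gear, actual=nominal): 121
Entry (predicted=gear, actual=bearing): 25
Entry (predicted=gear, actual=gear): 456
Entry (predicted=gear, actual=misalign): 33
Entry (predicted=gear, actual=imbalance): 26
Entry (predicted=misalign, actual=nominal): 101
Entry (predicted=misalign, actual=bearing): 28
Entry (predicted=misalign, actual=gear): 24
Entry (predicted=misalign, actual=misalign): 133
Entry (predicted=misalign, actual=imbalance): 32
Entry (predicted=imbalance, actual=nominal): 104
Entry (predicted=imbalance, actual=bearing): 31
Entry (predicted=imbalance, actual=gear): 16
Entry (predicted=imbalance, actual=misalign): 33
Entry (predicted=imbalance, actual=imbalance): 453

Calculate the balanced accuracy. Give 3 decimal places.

0.626

Balanced accuracy = mean of per-class recall.
  nominal: recall = 328/772 = 0.4249
  bearing: recall = 128/243 = 0.5267
  gear: recall = 456/526 = 0.8669
  misalign: recall = 133/264 = 0.5038
  imbalance: recall = 453/561 = 0.8075
Mean = (0.4249 + 0.5267 + 0.8669 + 0.5038 + 0.8075) / 5 = 0.626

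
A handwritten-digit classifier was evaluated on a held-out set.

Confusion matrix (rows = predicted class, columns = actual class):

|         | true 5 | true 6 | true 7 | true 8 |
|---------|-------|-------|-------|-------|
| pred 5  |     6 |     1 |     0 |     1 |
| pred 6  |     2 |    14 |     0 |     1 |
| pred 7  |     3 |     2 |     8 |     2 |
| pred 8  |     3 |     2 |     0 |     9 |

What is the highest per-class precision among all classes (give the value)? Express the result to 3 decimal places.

Per-class precision (TP/(TP+FP)):
  5: TP=6, FP=1+0+1=2 → 6/8 = 0.7500
  6: TP=14, FP=2+0+1=3 → 14/17 = 0.8235
  7: TP=8, FP=3+2+2=7 → 8/15 = 0.5333
  8: TP=9, FP=3+2+0=5 → 9/14 = 0.6429
Highest is class '6' with precision = 0.824.

0.824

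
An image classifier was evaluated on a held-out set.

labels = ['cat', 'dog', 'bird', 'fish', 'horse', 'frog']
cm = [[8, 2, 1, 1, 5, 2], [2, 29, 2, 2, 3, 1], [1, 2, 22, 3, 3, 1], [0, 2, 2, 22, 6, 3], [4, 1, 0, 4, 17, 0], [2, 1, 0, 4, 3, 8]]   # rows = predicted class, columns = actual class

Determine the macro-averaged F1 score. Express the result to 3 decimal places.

0.600

Per-class F1 score (2·TP/(2·TP+FP+FN)):
  cat: TP=8, FP=2+1+1+5+2=11, FN=2+1+0+4+2=9 → 16/36 = 0.4444
  dog: TP=29, FP=2+2+2+3+1=10, FN=2+2+2+1+1=8 → 58/76 = 0.7632
  bird: TP=22, FP=1+2+3+3+1=10, FN=1+2+2+0+0=5 → 44/59 = 0.7458
  fish: TP=22, FP=0+2+2+6+3=13, FN=1+2+3+4+4=14 → 44/71 = 0.6197
  horse: TP=17, FP=4+1+0+4+0=9, FN=5+3+3+6+3=20 → 34/63 = 0.5397
  frog: TP=8, FP=2+1+0+4+3=10, FN=2+1+1+3+0=7 → 16/33 = 0.4848
Macro-F1 score = mean = (0.4444 + 0.7632 + 0.7458 + 0.6197 + 0.5397 + 0.4848) / 6 = 0.600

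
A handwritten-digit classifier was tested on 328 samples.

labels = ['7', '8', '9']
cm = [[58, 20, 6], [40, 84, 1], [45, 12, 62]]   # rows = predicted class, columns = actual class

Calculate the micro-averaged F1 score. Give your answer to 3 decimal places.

Micro-averaging pools counts across classes: ΣTP=204, ΣFP=124, ΣFN=124.
Micro-F1 score = 2·TP/(2·TP+FP+FN) on pooled counts = 0.622 (equals overall accuracy in single-label multiclass).

0.622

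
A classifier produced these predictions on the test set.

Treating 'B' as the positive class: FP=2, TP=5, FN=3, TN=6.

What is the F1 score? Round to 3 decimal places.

Precision = TP/(TP+FP) = 5/7 = 0.7143
Recall = TP/(TP+FN) = 5/8 = 0.6250
F1 = 2·TP/(2·TP+FP+FN) = 10/15 = 0.667

0.667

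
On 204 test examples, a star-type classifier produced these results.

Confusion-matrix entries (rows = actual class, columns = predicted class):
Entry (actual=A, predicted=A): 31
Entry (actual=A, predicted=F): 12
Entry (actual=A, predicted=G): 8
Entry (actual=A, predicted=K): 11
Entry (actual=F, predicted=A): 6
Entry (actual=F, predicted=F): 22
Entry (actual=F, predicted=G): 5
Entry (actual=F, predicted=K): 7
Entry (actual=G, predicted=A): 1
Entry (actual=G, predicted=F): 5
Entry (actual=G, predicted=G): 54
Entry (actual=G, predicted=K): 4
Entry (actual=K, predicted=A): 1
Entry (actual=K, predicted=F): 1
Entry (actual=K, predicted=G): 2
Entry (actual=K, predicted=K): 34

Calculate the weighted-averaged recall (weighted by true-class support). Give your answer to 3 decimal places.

Per-class recall (TP/(TP+FN)):
  A: TP=31, FN=12+8+11=31 → 31/62 = 0.5000
  F: TP=22, FN=6+5+7=18 → 22/40 = 0.5500
  G: TP=54, FN=1+5+4=10 → 54/64 = 0.8438
  K: TP=34, FN=1+1+2=4 → 34/38 = 0.8947
Weighted-recall = Σ (supportᵢ/N)·recallᵢ with N=204: (62/204)·0.5000 + (40/204)·0.5500 + (64/204)·0.8438 + (38/204)·0.8947 = 0.691

0.691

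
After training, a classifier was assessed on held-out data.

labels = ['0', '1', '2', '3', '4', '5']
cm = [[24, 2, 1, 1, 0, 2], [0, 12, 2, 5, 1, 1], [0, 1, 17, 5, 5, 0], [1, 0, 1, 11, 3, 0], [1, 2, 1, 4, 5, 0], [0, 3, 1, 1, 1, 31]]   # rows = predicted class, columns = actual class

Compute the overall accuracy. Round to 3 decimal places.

0.690

Accuracy = trace / total = (24+12+17+11+5+31=100) / 145 = 100/145 = 0.690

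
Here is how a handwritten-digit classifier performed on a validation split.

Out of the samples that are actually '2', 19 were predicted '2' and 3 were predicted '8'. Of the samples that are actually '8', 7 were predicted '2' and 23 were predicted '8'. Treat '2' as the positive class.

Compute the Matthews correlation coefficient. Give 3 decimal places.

0.623

MCC = (TP·TN − FP·FN) / √((TP+FP)(TP+FN)(TN+FP)(TN+FN))
Numerator = 19·23 − 7·3 = 416
Denominator = √(26·22·30·26) = √446160 = 667.9521
MCC = 416 / 667.9521 = 0.623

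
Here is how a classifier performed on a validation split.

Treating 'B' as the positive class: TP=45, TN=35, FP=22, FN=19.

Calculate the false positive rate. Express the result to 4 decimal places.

0.3860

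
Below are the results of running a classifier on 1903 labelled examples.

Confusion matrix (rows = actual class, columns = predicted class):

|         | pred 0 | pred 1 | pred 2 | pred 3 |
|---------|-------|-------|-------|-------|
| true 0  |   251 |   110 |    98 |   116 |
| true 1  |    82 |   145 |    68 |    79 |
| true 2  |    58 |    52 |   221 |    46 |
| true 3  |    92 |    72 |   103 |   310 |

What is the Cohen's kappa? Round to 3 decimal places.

Observed agreement pₒ = trace/N = 927/1903 = 0.4871
Expected agreement pₑ = Σ (rowᵢ·colᵢ)/N² = (575·483 + 374·379 + 377·490 + 577·551)/1903² = 0.2546
κ = (pₒ − pₑ)/(1 − pₑ) = (0.4871 − 0.2546)/(1 − 0.2546) = 0.312

0.312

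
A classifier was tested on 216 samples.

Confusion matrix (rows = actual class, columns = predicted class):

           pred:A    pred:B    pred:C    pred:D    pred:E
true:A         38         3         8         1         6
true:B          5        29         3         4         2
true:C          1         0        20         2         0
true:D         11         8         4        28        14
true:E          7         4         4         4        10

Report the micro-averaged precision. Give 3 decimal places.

0.579

Micro-averaging pools counts across classes: ΣTP=125, ΣFP=91, ΣFN=91.
Micro-precision = TP/(TP+FP) on pooled counts = 0.579 (equals overall accuracy in single-label multiclass).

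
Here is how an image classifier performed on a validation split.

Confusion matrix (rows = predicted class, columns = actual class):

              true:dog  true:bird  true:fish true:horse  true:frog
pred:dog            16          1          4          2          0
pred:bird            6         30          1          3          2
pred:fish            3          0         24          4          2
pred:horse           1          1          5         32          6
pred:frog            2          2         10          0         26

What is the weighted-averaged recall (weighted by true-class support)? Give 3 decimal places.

0.699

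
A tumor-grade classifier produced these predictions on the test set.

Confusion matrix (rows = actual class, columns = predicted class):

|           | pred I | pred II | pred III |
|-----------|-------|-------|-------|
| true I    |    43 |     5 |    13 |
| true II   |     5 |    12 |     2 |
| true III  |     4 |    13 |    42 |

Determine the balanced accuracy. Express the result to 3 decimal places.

Balanced accuracy = mean of per-class recall.
  I: recall = 43/61 = 0.7049
  II: recall = 12/19 = 0.6316
  III: recall = 42/59 = 0.7119
Mean = (0.7049 + 0.6316 + 0.7119) / 3 = 0.683

0.683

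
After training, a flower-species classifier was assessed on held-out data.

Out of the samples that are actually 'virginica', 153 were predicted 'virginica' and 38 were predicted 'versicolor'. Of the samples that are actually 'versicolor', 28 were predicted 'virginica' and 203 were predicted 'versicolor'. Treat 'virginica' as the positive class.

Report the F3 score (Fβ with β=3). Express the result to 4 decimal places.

0.8053

Fβ = (1+β²)·TP / ((1+β²)·TP + β²·FN + FP), with β²=9
= 10·153 / (10·153 + 9·38 + 28) = 0.8053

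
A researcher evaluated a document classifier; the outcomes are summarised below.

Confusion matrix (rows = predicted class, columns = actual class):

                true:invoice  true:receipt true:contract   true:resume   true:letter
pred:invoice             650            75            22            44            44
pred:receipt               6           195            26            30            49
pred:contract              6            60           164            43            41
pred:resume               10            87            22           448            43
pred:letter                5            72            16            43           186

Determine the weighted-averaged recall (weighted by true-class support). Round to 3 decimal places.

0.688

Per-class recall (TP/(TP+FN)):
  invoice: TP=650, FN=6+6+10+5=27 → 650/677 = 0.9601
  receipt: TP=195, FN=75+60+87+72=294 → 195/489 = 0.3988
  contract: TP=164, FN=22+26+22+16=86 → 164/250 = 0.6560
  resume: TP=448, FN=44+30+43+43=160 → 448/608 = 0.7368
  letter: TP=186, FN=44+49+41+43=177 → 186/363 = 0.5124
Weighted-recall = Σ (supportᵢ/N)·recallᵢ with N=2387: (677/2387)·0.9601 + (489/2387)·0.3988 + (250/2387)·0.6560 + (608/2387)·0.7368 + (363/2387)·0.5124 = 0.688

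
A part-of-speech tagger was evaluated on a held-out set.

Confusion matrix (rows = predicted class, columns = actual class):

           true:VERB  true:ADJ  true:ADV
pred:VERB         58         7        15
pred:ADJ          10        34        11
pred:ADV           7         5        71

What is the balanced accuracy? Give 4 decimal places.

0.7481

Balanced accuracy = mean of per-class recall.
  VERB: recall = 58/75 = 0.77333
  ADJ: recall = 34/46 = 0.73913
  ADV: recall = 71/97 = 0.73196
Mean = (0.77333 + 0.73913 + 0.73196) / 3 = 0.7481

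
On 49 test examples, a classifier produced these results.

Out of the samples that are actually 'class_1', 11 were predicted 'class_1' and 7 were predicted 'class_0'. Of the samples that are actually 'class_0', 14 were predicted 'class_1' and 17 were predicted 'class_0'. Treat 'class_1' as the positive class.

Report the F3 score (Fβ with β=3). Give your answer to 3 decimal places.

Fβ = (1+β²)·TP / ((1+β²)·TP + β²·FN + FP), with β²=9
= 10·11 / (10·11 + 9·7 + 14) = 0.588

0.588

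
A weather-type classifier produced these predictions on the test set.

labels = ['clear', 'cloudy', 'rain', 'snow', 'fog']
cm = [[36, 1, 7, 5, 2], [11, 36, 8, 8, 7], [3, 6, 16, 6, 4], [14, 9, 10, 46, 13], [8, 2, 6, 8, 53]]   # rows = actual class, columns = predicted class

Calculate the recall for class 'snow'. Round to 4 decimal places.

0.5000

Treat 'snow' as positive and all other classes as negative.
recall = TP/(TP+FN).
snow: TP=46, FN=14+9+10+13=46 → 46/92 = 0.50000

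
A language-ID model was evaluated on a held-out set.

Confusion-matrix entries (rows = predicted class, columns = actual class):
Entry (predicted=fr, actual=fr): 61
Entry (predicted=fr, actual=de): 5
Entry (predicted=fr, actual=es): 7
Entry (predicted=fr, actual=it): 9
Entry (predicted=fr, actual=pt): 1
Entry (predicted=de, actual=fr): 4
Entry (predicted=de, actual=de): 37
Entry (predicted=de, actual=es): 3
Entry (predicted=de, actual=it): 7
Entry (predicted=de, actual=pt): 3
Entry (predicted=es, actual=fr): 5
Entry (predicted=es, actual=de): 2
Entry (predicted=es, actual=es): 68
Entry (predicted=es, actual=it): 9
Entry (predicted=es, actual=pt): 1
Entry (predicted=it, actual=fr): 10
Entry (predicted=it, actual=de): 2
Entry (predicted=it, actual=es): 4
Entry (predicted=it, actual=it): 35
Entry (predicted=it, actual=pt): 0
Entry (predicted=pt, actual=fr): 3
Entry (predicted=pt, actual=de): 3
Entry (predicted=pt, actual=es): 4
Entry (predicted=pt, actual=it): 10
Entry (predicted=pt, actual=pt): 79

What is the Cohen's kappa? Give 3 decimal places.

Observed agreement pₒ = trace/N = 280/372 = 0.7527
Expected agreement pₑ = Σ (rowᵢ·colᵢ)/N² = (83·83 + 49·54 + 86·85 + 70·51 + 84·99)/372² = 0.2076
κ = (pₒ − pₑ)/(1 − pₑ) = (0.7527 − 0.2076)/(1 − 0.2076) = 0.688

0.688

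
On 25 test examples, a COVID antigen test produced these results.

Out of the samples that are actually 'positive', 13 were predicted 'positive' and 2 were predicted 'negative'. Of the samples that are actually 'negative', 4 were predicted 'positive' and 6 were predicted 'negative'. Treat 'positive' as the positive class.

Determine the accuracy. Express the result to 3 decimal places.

Accuracy = (TP+TN)/N = (13+6)/25 = 0.760

0.760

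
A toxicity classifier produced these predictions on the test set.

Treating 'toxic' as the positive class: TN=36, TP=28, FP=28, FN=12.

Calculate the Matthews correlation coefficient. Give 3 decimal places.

MCC = (TP·TN − FP·FN) / √((TP+FP)(TP+FN)(TN+FP)(TN+FN))
Numerator = 28·36 − 28·12 = 672
Denominator = √(56·40·64·48) = √6881280 = 2623.2194
MCC = 672 / 2623.2194 = 0.256

0.256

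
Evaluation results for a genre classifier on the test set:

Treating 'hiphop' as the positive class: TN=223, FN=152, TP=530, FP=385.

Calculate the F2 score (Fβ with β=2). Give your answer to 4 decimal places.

Fβ = (1+β²)·TP / ((1+β²)·TP + β²·FN + FP), with β²=4
= 5·530 / (5·530 + 4·152 + 385) = 0.7274

0.7274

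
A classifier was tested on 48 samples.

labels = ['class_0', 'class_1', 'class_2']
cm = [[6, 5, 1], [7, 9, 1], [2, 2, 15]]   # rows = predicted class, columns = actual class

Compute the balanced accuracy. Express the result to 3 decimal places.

Balanced accuracy = mean of per-class recall.
  class_0: recall = 6/15 = 0.4000
  class_1: recall = 9/16 = 0.5625
  class_2: recall = 15/17 = 0.8824
Mean = (0.4000 + 0.5625 + 0.8824) / 3 = 0.615

0.615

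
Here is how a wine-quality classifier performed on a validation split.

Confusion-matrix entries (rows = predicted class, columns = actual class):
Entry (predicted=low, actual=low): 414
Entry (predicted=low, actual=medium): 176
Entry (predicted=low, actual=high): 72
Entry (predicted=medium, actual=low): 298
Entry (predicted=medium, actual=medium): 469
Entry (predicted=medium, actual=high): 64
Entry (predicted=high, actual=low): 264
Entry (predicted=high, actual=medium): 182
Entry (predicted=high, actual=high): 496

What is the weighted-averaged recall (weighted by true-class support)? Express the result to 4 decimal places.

0.5663

Per-class recall (TP/(TP+FN)):
  low: TP=414, FN=298+264=562 → 414/976 = 0.42418
  medium: TP=469, FN=176+182=358 → 469/827 = 0.56711
  high: TP=496, FN=72+64=136 → 496/632 = 0.78481
Weighted-recall = Σ (supportᵢ/N)·recallᵢ with N=2435: (976/2435)·0.42418 + (827/2435)·0.56711 + (632/2435)·0.78481 = 0.5663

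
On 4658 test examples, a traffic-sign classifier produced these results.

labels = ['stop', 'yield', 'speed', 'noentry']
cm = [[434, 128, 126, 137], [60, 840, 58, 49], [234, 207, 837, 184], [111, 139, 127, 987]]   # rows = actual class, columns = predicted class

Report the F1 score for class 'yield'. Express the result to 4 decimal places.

0.7238

Take TP from the diagonal, FP from the rest of the 'yield' prediction marginal, FN from the rest of the 'yield' actual marginal.
F1 score = 2·TP/(2·TP+FP+FN).
yield: TP=840, FP=128+207+139=474, FN=60+58+49=167 → 1680/2321 = 0.72383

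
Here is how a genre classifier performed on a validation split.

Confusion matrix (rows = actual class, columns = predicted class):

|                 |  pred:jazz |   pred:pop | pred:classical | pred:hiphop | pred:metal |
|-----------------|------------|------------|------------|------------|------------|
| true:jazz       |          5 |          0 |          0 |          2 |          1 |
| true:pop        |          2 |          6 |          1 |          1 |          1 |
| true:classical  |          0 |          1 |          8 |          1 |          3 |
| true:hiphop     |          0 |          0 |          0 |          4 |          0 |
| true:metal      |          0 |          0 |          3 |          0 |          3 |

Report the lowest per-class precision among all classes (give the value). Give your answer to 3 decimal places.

0.375

Per-class precision (TP/(TP+FP)):
  jazz: TP=5, FP=2+0+0+0=2 → 5/7 = 0.7143
  pop: TP=6, FP=0+1+0+0=1 → 6/7 = 0.8571
  classical: TP=8, FP=0+1+0+3=4 → 8/12 = 0.6667
  hiphop: TP=4, FP=2+1+1+0=4 → 4/8 = 0.5000
  metal: TP=3, FP=1+1+3+0=5 → 3/8 = 0.3750
Lowest is class 'metal' with precision = 0.375.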